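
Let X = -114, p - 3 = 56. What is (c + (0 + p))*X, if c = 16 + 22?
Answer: -11058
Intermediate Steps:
p = 59 (p = 3 + 56 = 59)
c = 38
(c + (0 + p))*X = (38 + (0 + 59))*(-114) = (38 + 59)*(-114) = 97*(-114) = -11058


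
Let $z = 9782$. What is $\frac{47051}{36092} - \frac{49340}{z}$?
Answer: $- \frac{660263199}{176525972} \approx -3.7403$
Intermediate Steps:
$\frac{47051}{36092} - \frac{49340}{z} = \frac{47051}{36092} - \frac{49340}{9782} = 47051 \cdot \frac{1}{36092} - \frac{24670}{4891} = \frac{47051}{36092} - \frac{24670}{4891} = - \frac{660263199}{176525972}$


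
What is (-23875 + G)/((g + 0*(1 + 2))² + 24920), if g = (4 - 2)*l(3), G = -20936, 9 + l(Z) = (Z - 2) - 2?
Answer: -14937/8440 ≈ -1.7698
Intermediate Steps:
l(Z) = -13 + Z (l(Z) = -9 + ((Z - 2) - 2) = -9 + ((-2 + Z) - 2) = -9 + (-4 + Z) = -13 + Z)
g = -20 (g = (4 - 2)*(-13 + 3) = 2*(-10) = -20)
(-23875 + G)/((g + 0*(1 + 2))² + 24920) = (-23875 - 20936)/((-20 + 0*(1 + 2))² + 24920) = -44811/((-20 + 0*3)² + 24920) = -44811/((-20 + 0)² + 24920) = -44811/((-20)² + 24920) = -44811/(400 + 24920) = -44811/25320 = -44811*1/25320 = -14937/8440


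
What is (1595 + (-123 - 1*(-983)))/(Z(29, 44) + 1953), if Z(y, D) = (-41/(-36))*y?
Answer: 88380/71497 ≈ 1.2361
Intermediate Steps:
Z(y, D) = 41*y/36 (Z(y, D) = (-41*(-1/36))*y = 41*y/36)
(1595 + (-123 - 1*(-983)))/(Z(29, 44) + 1953) = (1595 + (-123 - 1*(-983)))/((41/36)*29 + 1953) = (1595 + (-123 + 983))/(1189/36 + 1953) = (1595 + 860)/(71497/36) = 2455*(36/71497) = 88380/71497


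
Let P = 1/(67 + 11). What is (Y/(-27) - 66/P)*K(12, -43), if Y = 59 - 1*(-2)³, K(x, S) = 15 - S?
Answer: -8065654/27 ≈ -2.9873e+5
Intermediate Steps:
P = 1/78 ≈ 0.012821
Y = 67 (Y = 59 - 1*(-8) = 59 + 8 = 67)
(Y/(-27) - 66/P)*K(12, -43) = (67/(-27) - 66/1/78)*(15 - 1*(-43)) = (67*(-1/27) - 66*78)*(15 + 43) = (-67/27 - 5148)*58 = -139063/27*58 = -8065654/27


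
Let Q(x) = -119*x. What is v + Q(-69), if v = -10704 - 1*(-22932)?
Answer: 20439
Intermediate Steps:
v = 12228 (v = -10704 + 22932 = 12228)
v + Q(-69) = 12228 - 119*(-69) = 12228 + 8211 = 20439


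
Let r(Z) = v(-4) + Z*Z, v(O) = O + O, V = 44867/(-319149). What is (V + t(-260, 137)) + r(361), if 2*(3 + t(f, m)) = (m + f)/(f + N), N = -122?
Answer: 31773470906099/243829836 ≈ 1.3031e+5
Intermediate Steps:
V = -44867/319149 (V = 44867*(-1/319149) = -44867/319149 ≈ -0.14058)
t(f, m) = -3 + (f + m)/(2*(-122 + f)) (t(f, m) = -3 + ((m + f)/(f - 122))/2 = -3 + ((f + m)/(-122 + f))/2 = -3 + (f + m)/(2*(-122 + f)))
v(O) = 2*O
r(Z) = -8 + Z**2 (r(Z) = 2*(-4) + Z*Z = -8 + Z**2)
(V + t(-260, 137)) + r(361) = (-44867/319149 + (732 + 137 - 5*(-260))/(2*(-122 - 260))) + (-8 + 361**2) = (-44867/319149 + (1/2)*(732 + 137 + 1300)/(-382)) + (-8 + 130321) = (-44867/319149 + (1/2)*(-1/382)*2169) + 130313 = (-44867/319149 - 2169/764) + 130313 = -726512569/243829836 + 130313 = 31773470906099/243829836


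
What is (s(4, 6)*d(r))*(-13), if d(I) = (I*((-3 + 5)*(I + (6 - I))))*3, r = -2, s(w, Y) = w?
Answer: 3744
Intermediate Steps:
d(I) = 36*I (d(I) = (I*(2*6))*3 = (I*12)*3 = (12*I)*3 = 36*I)
(s(4, 6)*d(r))*(-13) = (4*(36*(-2)))*(-13) = (4*(-72))*(-13) = -288*(-13) = 3744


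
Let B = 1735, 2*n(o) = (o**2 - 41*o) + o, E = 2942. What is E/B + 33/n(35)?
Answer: 80068/60725 ≈ 1.3185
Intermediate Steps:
n(o) = o**2/2 - 20*o (n(o) = ((o**2 - 41*o) + o)/2 = (o**2 - 40*o)/2 = o**2/2 - 20*o)
E/B + 33/n(35) = 2942/1735 + 33/(((1/2)*35*(-40 + 35))) = 2942*(1/1735) + 33/(((1/2)*35*(-5))) = 2942/1735 + 33/(-175/2) = 2942/1735 + 33*(-2/175) = 2942/1735 - 66/175 = 80068/60725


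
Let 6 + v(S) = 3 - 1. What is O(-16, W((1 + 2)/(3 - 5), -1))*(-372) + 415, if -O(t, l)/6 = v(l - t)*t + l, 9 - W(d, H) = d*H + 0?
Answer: 160003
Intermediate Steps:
v(S) = -4 (v(S) = -6 + (3 - 1) = -6 + 2 = -4)
W(d, H) = 9 - H*d (W(d, H) = 9 - (d*H + 0) = 9 - (H*d + 0) = 9 - H*d)
O(t, l) = -6*l + 24*t (O(t, l) = -6*(-4*t + l) = -6*(l - 4*t) = -6*l + 24*t)
O(-16, W((1 + 2)/(3 - 5), -1))*(-372) + 415 = (-6*(9 - 1*(-1)*(1 + 2)/(3 - 5)) + 24*(-16))*(-372) + 415 = (-6*(9 - 1*(-1)*3/(-2)) - 384)*(-372) + 415 = (-6*(9 - 1*(-1)*3*(-1/2)) - 384)*(-372) + 415 = (-6*(9 - 1*(-1)*(-3/2)) - 384)*(-372) + 415 = (-6*(9 - 3/2) - 384)*(-372) + 415 = (-6*15/2 - 384)*(-372) + 415 = (-45 - 384)*(-372) + 415 = -429*(-372) + 415 = 159588 + 415 = 160003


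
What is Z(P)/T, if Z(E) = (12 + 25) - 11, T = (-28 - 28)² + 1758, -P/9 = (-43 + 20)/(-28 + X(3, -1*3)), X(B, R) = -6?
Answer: 13/2447 ≈ 0.0053126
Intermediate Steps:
P = -207/34 (P = -9*(-43 + 20)/(-28 - 6) = -(-207)/(-34) = -(-207)*(-1)/34 = -9*23/34 = -207/34 ≈ -6.0882)
T = 4894 (T = (-56)² + 1758 = 3136 + 1758 = 4894)
Z(E) = 26 (Z(E) = 37 - 11 = 26)
Z(P)/T = 26/4894 = 26*(1/4894) = 13/2447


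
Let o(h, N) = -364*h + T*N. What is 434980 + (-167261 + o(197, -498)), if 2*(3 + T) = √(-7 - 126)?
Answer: 197505 - 249*I*√133 ≈ 1.9751e+5 - 2871.6*I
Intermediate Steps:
T = -3 + I*√133/2 (T = -3 + √(-7 - 126)/2 = -3 + √(-133)/2 = -3 + (I*√133)/2 = -3 + I*√133/2 ≈ -3.0 + 5.7663*I)
o(h, N) = -364*h + N*(-3 + I*√133/2) (o(h, N) = -364*h + (-3 + I*√133/2)*N = -364*h + N*(-3 + I*√133/2))
434980 + (-167261 + o(197, -498)) = 434980 + (-167261 + (-364*197 - ½*(-498)*(6 - I*√133))) = 434980 + (-167261 + (-71708 + (1494 - 249*I*√133))) = 434980 + (-167261 + (-70214 - 249*I*√133)) = 434980 + (-237475 - 249*I*√133) = 197505 - 249*I*√133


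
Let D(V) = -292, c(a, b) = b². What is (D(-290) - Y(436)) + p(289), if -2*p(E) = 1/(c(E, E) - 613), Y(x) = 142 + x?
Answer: -144259921/165816 ≈ -870.00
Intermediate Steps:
p(E) = -1/(2*(-613 + E²)) (p(E) = -1/(2*(E² - 613)) = -1/(2*(-613 + E²)))
(D(-290) - Y(436)) + p(289) = (-292 - (142 + 436)) - 1/(-1226 + 2*289²) = (-292 - 1*578) - 1/(-1226 + 2*83521) = (-292 - 578) - 1/(-1226 + 167042) = -870 - 1/165816 = -144259921/165816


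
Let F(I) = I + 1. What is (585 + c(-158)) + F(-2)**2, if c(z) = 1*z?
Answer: 428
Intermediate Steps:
F(I) = 1 + I
c(z) = z
(585 + c(-158)) + F(-2)**2 = (585 - 158) + (1 - 2)**2 = 427 + (-1)**2 = 427 + 1 = 428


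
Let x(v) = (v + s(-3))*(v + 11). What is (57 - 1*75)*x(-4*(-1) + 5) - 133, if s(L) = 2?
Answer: -4093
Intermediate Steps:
x(v) = (2 + v)*(11 + v) (x(v) = (v + 2)*(v + 11) = (2 + v)*(11 + v))
(57 - 1*75)*x(-4*(-1) + 5) - 133 = (57 - 1*75)*(22 + (-4*(-1) + 5)² + 13*(-4*(-1) + 5)) - 133 = (57 - 75)*(22 + (4 + 5)² + 13*(4 + 5)) - 133 = -18*(22 + 9² + 13*9) - 133 = -18*(22 + 81 + 117) - 133 = -18*220 - 133 = -3960 - 133 = -4093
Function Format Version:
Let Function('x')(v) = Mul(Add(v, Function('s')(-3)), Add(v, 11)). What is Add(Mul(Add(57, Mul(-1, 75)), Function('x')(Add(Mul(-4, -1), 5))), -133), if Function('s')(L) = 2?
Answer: -4093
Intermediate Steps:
Function('x')(v) = Mul(Add(2, v), Add(11, v)) (Function('x')(v) = Mul(Add(v, 2), Add(v, 11)) = Mul(Add(2, v), Add(11, v)))
Add(Mul(Add(57, Mul(-1, 75)), Function('x')(Add(Mul(-4, -1), 5))), -133) = Add(Mul(Add(57, Mul(-1, 75)), Add(22, Pow(Add(Mul(-4, -1), 5), 2), Mul(13, Add(Mul(-4, -1), 5)))), -133) = Add(Mul(Add(57, -75), Add(22, Pow(Add(4, 5), 2), Mul(13, Add(4, 5)))), -133) = Add(Mul(-18, Add(22, Pow(9, 2), Mul(13, 9))), -133) = Add(Mul(-18, Add(22, 81, 117)), -133) = Add(Mul(-18, 220), -133) = Add(-3960, -133) = -4093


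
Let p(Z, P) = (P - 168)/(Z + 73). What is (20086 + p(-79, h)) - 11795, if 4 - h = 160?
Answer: 8345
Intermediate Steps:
h = -156 (h = 4 - 1*160 = 4 - 160 = -156)
p(Z, P) = (-168 + P)/(73 + Z)
(20086 + p(-79, h)) - 11795 = (20086 + (-168 - 156)/(73 - 79)) - 11795 = (20086 - 324/(-6)) - 11795 = (20086 - ⅙*(-324)) - 11795 = (20086 + 54) - 11795 = 20140 - 11795 = 8345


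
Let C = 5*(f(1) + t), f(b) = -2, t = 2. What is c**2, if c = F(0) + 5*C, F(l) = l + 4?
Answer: 16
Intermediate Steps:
C = 0 (C = 5*(-2 + 2) = 5*0 = 0)
F(l) = 4 + l
c = 4 (c = (4 + 0) + 5*0 = 4 + 0 = 4)
c**2 = 4**2 = 16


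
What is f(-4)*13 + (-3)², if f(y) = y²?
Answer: 217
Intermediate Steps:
f(-4)*13 + (-3)² = (-4)²*13 + (-3)² = 16*13 + 9 = 208 + 9 = 217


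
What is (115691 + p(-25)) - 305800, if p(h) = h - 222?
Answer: -190356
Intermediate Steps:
p(h) = -222 + h
(115691 + p(-25)) - 305800 = (115691 + (-222 - 25)) - 305800 = (115691 - 247) - 305800 = 115444 - 305800 = -190356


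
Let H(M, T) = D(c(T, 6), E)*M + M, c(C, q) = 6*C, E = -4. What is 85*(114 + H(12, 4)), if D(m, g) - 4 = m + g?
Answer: 35190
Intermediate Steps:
D(m, g) = 4 + g + m (D(m, g) = 4 + (m + g) = 4 + (g + m) = 4 + g + m)
H(M, T) = M + 6*M*T (H(M, T) = (4 - 4 + 6*T)*M + M = (6*T)*M + M = 6*M*T + M = M + 6*M*T)
85*(114 + H(12, 4)) = 85*(114 + 12*(1 + 6*4)) = 85*(114 + 12*(1 + 24)) = 85*(114 + 12*25) = 85*(114 + 300) = 85*414 = 35190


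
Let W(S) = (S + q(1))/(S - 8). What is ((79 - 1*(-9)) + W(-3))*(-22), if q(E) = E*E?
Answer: -1940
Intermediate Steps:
q(E) = E**2
W(S) = (1 + S)/(-8 + S) (W(S) = (S + 1**2)/(S - 8) = (S + 1)/(-8 + S) = (1 + S)/(-8 + S))
((79 - 1*(-9)) + W(-3))*(-22) = ((79 - 1*(-9)) + (1 - 3)/(-8 - 3))*(-22) = ((79 + 9) - 2/(-11))*(-22) = (88 - 1/11*(-2))*(-22) = (88 + 2/11)*(-22) = (970/11)*(-22) = -1940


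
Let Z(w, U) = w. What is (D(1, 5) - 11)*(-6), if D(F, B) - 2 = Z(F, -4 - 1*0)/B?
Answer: 264/5 ≈ 52.800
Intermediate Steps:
D(F, B) = 2 + F/B
(D(1, 5) - 11)*(-6) = ((2 + 1/5) - 11)*(-6) = ((2 + 1*(⅕)) - 11)*(-6) = ((2 + ⅕) - 11)*(-6) = (11/5 - 11)*(-6) = -44/5*(-6) = 264/5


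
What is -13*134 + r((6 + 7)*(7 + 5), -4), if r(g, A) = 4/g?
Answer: -67937/39 ≈ -1742.0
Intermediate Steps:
-13*134 + r((6 + 7)*(7 + 5), -4) = -13*134 + 4/(((6 + 7)*(7 + 5))) = -1742 + 4/((13*12)) = -1742 + 4/156 = -1742 + 4*(1/156) = -1742 + 1/39 = -67937/39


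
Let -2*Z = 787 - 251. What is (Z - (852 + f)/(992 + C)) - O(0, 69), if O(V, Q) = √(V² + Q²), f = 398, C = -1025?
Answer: -9871/33 ≈ -299.12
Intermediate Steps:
O(V, Q) = √(Q² + V²)
Z = -268 (Z = -(787 - 251)/2 = -½*536 = -268)
(Z - (852 + f)/(992 + C)) - O(0, 69) = (-268 - (852 + 398)/(992 - 1025)) - √(69² + 0²) = (-268 - 1250/(-33)) - √(4761 + 0) = (-268 - 1250*(-1)/33) - √4761 = (-268 - 1*(-1250/33)) - 1*69 = (-268 + 1250/33) - 69 = -7594/33 - 69 = -9871/33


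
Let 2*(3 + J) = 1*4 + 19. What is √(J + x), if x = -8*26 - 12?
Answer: 3*I*√94/2 ≈ 14.543*I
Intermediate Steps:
J = 17/2 (J = -3 + (1*4 + 19)/2 = -3 + (4 + 19)/2 = -3 + (½)*23 = -3 + 23/2 = 17/2 ≈ 8.5000)
x = -220 (x = -208 - 12 = -220)
√(J + x) = √(17/2 - 220) = √(-423/2) = 3*I*√94/2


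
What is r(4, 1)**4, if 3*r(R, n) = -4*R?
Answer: 65536/81 ≈ 809.09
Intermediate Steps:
r(R, n) = -4*R/3 (r(R, n) = (-4*R)/3 = -4*R/3)
r(4, 1)**4 = (-4/3*4)**4 = (-16/3)**4 = 65536/81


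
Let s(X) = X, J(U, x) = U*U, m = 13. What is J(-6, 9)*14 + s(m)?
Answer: 517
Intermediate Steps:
J(U, x) = U**2
J(-6, 9)*14 + s(m) = (-6)**2*14 + 13 = 36*14 + 13 = 504 + 13 = 517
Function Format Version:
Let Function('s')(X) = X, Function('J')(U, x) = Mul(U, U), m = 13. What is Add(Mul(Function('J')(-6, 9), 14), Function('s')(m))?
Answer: 517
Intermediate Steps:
Function('J')(U, x) = Pow(U, 2)
Add(Mul(Function('J')(-6, 9), 14), Function('s')(m)) = Add(Mul(Pow(-6, 2), 14), 13) = Add(Mul(36, 14), 13) = Add(504, 13) = 517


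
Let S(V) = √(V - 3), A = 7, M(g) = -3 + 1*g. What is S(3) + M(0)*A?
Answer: -21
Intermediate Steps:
M(g) = -3 + g
S(V) = √(-3 + V)
S(3) + M(0)*A = √(-3 + 3) + (-3 + 0)*7 = √0 - 3*7 = 0 - 21 = -21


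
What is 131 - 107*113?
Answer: -11960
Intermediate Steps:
131 - 107*113 = 131 - 12091 = -11960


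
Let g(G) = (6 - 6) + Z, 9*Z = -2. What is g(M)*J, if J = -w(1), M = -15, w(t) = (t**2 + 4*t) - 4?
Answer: 2/9 ≈ 0.22222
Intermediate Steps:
Z = -2/9 (Z = (1/9)*(-2) = -2/9 ≈ -0.22222)
w(t) = -4 + t**2 + 4*t
J = -1 (J = -(-4 + 1**2 + 4*1) = -(-4 + 1 + 4) = -1*1 = -1)
g(G) = -2/9 (g(G) = (6 - 6) - 2/9 = 0 - 2/9 = -2/9)
g(M)*J = -2/9*(-1) = 2/9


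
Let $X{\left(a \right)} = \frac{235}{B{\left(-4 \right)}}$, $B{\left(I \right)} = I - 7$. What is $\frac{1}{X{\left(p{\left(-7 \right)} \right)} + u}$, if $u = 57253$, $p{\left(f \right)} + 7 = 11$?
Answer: $\frac{11}{629548} \approx 1.7473 \cdot 10^{-5}$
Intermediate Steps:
$B{\left(I \right)} = -7 + I$ ($B{\left(I \right)} = I - 7 = -7 + I$)
$p{\left(f \right)} = 4$ ($p{\left(f \right)} = -7 + 11 = 4$)
$X{\left(a \right)} = - \frac{235}{11}$ ($X{\left(a \right)} = \frac{235}{-7 - 4} = \frac{235}{-11} = 235 \left(- \frac{1}{11}\right) = - \frac{235}{11}$)
$\frac{1}{X{\left(p{\left(-7 \right)} \right)} + u} = \frac{1}{- \frac{235}{11} + 57253} = \frac{1}{\frac{629548}{11}} = \frac{11}{629548}$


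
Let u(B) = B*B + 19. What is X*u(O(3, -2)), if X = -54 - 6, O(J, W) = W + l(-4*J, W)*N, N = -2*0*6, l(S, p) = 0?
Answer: -1380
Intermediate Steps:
N = 0 (N = 0*6 = 0)
O(J, W) = W (O(J, W) = W + 0*0 = W + 0 = W)
u(B) = 19 + B² (u(B) = B² + 19 = 19 + B²)
X = -60
X*u(O(3, -2)) = -60*(19 + (-2)²) = -60*(19 + 4) = -60*23 = -1380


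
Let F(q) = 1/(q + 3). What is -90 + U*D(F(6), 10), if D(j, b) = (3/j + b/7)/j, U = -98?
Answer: -25164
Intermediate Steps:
F(q) = 1/(3 + q)
D(j, b) = (3/j + b/7)/j (D(j, b) = (3/j + b*(⅐))/j = (3/j + b/7)/j)
-90 + U*D(F(6), 10) = -90 - 14*(21 + 10/(3 + 6))/(1/(3 + 6))² = -90 - 14*(21 + 10/9)/(1/9)² = -90 - 14*(21 + 10*(⅑))/9⁻² = -90 - 14*81*(21 + 10/9) = -90 - 14*81*199/9 = -90 - 98*1791/7 = -90 - 25074 = -25164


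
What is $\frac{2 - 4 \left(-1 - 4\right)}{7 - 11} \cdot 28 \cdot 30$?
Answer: $-4620$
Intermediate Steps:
$\frac{2 - 4 \left(-1 - 4\right)}{7 - 11} \cdot 28 \cdot 30 = \frac{2 - -20}{-4} \cdot 28 \cdot 30 = \left(2 + 20\right) \left(- \frac{1}{4}\right) 28 \cdot 30 = 22 \left(- \frac{1}{4}\right) 28 \cdot 30 = \left(- \frac{11}{2}\right) 28 \cdot 30 = \left(-154\right) 30 = -4620$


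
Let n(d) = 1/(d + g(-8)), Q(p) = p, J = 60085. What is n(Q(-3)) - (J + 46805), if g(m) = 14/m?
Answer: -2030914/19 ≈ -1.0689e+5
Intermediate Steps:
n(d) = 1/(-7/4 + d) (n(d) = 1/(d + 14/(-8)) = 1/(d + 14*(-⅛)) = 1/(d - 7/4) = 1/(-7/4 + d))
n(Q(-3)) - (J + 46805) = 4/(-7 + 4*(-3)) - (60085 + 46805) = 4/(-7 - 12) - 1*106890 = 4/(-19) - 106890 = 4*(-1/19) - 106890 = -4/19 - 106890 = -2030914/19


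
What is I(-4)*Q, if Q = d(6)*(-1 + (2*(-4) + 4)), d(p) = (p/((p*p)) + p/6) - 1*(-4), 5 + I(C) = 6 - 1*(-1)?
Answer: -155/3 ≈ -51.667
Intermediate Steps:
I(C) = 2 (I(C) = -5 + (6 - 1*(-1)) = -5 + (6 + 1) = -5 + 7 = 2)
d(p) = 4 + 1/p + p/6 (d(p) = (p/(p**2) + p*(1/6)) + 4 = (p/p**2 + p/6) + 4 = (1/p + p/6) + 4 = 4 + 1/p + p/6)
Q = -155/6 (Q = (4 + 1/6 + (1/6)*6)*(-1 + (2*(-4) + 4)) = (4 + 1/6 + 1)*(-1 + (-8 + 4)) = 31*(-1 - 4)/6 = (31/6)*(-5) = -155/6 ≈ -25.833)
I(-4)*Q = 2*(-155/6) = -155/3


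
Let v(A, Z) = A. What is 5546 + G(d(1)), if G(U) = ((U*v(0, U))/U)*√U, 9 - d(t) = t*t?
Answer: 5546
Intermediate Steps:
d(t) = 9 - t² (d(t) = 9 - t*t = 9 - t²)
G(U) = 0 (G(U) = ((U*0)/U)*√U = (0/U)*√U = 0*√U = 0)
5546 + G(d(1)) = 5546 + 0 = 5546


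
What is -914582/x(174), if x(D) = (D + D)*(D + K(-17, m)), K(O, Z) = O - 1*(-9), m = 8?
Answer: -457291/28884 ≈ -15.832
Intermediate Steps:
K(O, Z) = 9 + O (K(O, Z) = O + 9 = 9 + O)
x(D) = 2*D*(-8 + D) (x(D) = (D + D)*(D + (9 - 17)) = (2*D)*(D - 8) = (2*D)*(-8 + D) = 2*D*(-8 + D))
-914582/x(174) = -914582*1/(348*(-8 + 174)) = -914582/(2*174*166) = -914582/57768 = -914582*1/57768 = -457291/28884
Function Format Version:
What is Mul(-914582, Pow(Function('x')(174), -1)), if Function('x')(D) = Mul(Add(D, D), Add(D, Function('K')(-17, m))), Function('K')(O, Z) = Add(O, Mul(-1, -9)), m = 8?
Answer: Rational(-457291, 28884) ≈ -15.832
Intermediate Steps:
Function('K')(O, Z) = Add(9, O) (Function('K')(O, Z) = Add(O, 9) = Add(9, O))
Function('x')(D) = Mul(2, D, Add(-8, D)) (Function('x')(D) = Mul(Add(D, D), Add(D, Add(9, -17))) = Mul(Mul(2, D), Add(D, -8)) = Mul(Mul(2, D), Add(-8, D)) = Mul(2, D, Add(-8, D)))
Mul(-914582, Pow(Function('x')(174), -1)) = Mul(-914582, Pow(Mul(2, 174, Add(-8, 174)), -1)) = Mul(-914582, Pow(Mul(2, 174, 166), -1)) = Mul(-914582, Pow(57768, -1)) = Mul(-914582, Rational(1, 57768)) = Rational(-457291, 28884)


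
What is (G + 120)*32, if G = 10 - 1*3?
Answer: 4064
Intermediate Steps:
G = 7 (G = 10 - 3 = 7)
(G + 120)*32 = (7 + 120)*32 = 127*32 = 4064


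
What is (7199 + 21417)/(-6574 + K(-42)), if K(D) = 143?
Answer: -28616/6431 ≈ -4.4497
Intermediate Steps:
(7199 + 21417)/(-6574 + K(-42)) = (7199 + 21417)/(-6574 + 143) = 28616/(-6431) = 28616*(-1/6431) = -28616/6431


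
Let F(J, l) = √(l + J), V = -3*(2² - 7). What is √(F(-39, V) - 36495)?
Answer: √(-36495 + I*√30) ≈ 0.014 + 191.04*I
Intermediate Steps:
V = 9 (V = -3*(4 - 7) = -3*(-3) = 9)
F(J, l) = √(J + l)
√(F(-39, V) - 36495) = √(√(-39 + 9) - 36495) = √(√(-30) - 36495) = √(I*√30 - 36495) = √(-36495 + I*√30)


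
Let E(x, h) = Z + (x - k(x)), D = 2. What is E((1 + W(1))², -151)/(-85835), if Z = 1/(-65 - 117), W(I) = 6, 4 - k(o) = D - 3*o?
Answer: 18201/15621970 ≈ 0.0011651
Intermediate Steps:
k(o) = 2 + 3*o (k(o) = 4 - (2 - 3*o) = 4 + (-2 + 3*o) = 2 + 3*o)
Z = -1/182 (Z = 1/(-182) = -1/182 ≈ -0.0054945)
E(x, h) = -365/182 - 2*x (E(x, h) = -1/182 + (x - (2 + 3*x)) = -1/182 + (x + (-2 - 3*x)) = -1/182 + (-2 - 2*x) = -365/182 - 2*x)
E((1 + W(1))², -151)/(-85835) = (-365/182 - 2*(1 + 6)²)/(-85835) = (-365/182 - 2*7²)*(-1/85835) = (-365/182 - 2*49)*(-1/85835) = (-365/182 - 98)*(-1/85835) = -18201/182*(-1/85835) = 18201/15621970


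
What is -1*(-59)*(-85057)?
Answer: -5018363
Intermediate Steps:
-1*(-59)*(-85057) = 59*(-85057) = -5018363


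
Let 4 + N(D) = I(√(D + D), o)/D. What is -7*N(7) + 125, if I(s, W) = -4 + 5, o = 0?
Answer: 152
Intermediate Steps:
I(s, W) = 1
N(D) = -4 + 1/D
-7*N(7) + 125 = -7*(-4 + 1/7) + 125 = -7*(-4 + ⅐) + 125 = -7*(-27/7) + 125 = 27 + 125 = 152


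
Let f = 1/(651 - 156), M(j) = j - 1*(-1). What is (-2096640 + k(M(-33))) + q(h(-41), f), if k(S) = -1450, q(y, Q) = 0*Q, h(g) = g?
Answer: -2098090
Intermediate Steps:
M(j) = 1 + j (M(j) = j + 1 = 1 + j)
f = 1/495 ≈ 0.0020202
q(y, Q) = 0
(-2096640 + k(M(-33))) + q(h(-41), f) = (-2096640 - 1450) + 0 = -2098090 + 0 = -2098090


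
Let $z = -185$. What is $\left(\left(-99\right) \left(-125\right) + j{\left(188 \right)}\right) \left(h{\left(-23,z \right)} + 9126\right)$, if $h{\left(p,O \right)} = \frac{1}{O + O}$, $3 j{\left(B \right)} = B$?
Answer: $\frac{125991784747}{1110} \approx 1.1351 \cdot 10^{8}$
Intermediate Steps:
$j{\left(B \right)} = \frac{B}{3}$
$h{\left(p,O \right)} = \frac{1}{2 O}$
$\left(\left(-99\right) \left(-125\right) + j{\left(188 \right)}\right) \left(h{\left(-23,z \right)} + 9126\right) = \left(\left(-99\right) \left(-125\right) + \frac{1}{3} \cdot 188\right) \left(\frac{1}{2 \left(-185\right)} + 9126\right) = \left(12375 + \frac{188}{3}\right) \left(\frac{1}{2} \left(- \frac{1}{185}\right) + 9126\right) = \frac{37313 \left(- \frac{1}{370} + 9126\right)}{3} = \frac{37313}{3} \cdot \frac{3376619}{370} = \frac{125991784747}{1110}$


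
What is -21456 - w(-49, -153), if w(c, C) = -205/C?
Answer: -3282973/153 ≈ -21457.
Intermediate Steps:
-21456 - w(-49, -153) = -21456 - (-205)/(-153) = -21456 - (-205)*(-1)/153 = -21456 - 1*205/153 = -21456 - 205/153 = -3282973/153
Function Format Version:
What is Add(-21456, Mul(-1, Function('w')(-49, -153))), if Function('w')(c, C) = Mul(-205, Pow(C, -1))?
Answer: Rational(-3282973, 153) ≈ -21457.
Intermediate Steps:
Add(-21456, Mul(-1, Function('w')(-49, -153))) = Add(-21456, Mul(-1, Mul(-205, Pow(-153, -1)))) = Add(-21456, Mul(-1, Mul(-205, Rational(-1, 153)))) = Add(-21456, Mul(-1, Rational(205, 153))) = Add(-21456, Rational(-205, 153)) = Rational(-3282973, 153)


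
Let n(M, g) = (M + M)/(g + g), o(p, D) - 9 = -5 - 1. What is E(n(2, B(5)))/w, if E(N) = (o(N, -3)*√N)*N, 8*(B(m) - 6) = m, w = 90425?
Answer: 192*√53/254003825 ≈ 5.5030e-6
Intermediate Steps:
B(m) = 6 + m/8
o(p, D) = 3 (o(p, D) = 9 + (-5 - 1) = 9 - 6 = 3)
n(M, g) = M/g (n(M, g) = (2*M)/((2*g)) = (2*M)*(1/(2*g)) = M/g)
E(N) = 3*N^(3/2) (E(N) = (3*√N)*N = 3*N^(3/2))
E(n(2, B(5)))/w = (3*(2/(6 + (⅛)*5))^(3/2))/90425 = (3*(2/(6 + 5/8))^(3/2))*(1/90425) = (3*(2/(53/8))^(3/2))*(1/90425) = (3*(2*(8/53))^(3/2))*(1/90425) = (3*(16/53)^(3/2))*(1/90425) = (3*(64*√53/2809))*(1/90425) = (192*√53/2809)*(1/90425) = 192*√53/254003825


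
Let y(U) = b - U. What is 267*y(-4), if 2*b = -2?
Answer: 801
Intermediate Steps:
b = -1 (b = (½)*(-2) = -1)
y(U) = -1 - U
267*y(-4) = 267*(-1 - 1*(-4)) = 267*(-1 + 4) = 267*3 = 801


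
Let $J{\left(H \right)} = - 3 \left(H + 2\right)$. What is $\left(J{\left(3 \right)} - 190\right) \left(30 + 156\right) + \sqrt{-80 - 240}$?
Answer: $-38130 + 8 i \sqrt{5} \approx -38130.0 + 17.889 i$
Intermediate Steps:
$J{\left(H \right)} = -6 - 3 H$ ($J{\left(H \right)} = - 3 \left(2 + H\right) = -6 - 3 H$)
$\left(J{\left(3 \right)} - 190\right) \left(30 + 156\right) + \sqrt{-80 - 240} = \left(\left(-6 - 9\right) - 190\right) \left(30 + 156\right) + \sqrt{-80 - 240} = \left(\left(-6 - 9\right) - 190\right) 186 + \sqrt{-320} = \left(-15 - 190\right) 186 + 8 i \sqrt{5} = \left(-205\right) 186 + 8 i \sqrt{5} = -38130 + 8 i \sqrt{5}$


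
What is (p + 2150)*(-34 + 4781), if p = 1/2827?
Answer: 28852508097/2827 ≈ 1.0206e+7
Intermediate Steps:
p = 1/2827 ≈ 0.00035373
(p + 2150)*(-34 + 4781) = (1/2827 + 2150)*(-34 + 4781) = (6078051/2827)*4747 = 28852508097/2827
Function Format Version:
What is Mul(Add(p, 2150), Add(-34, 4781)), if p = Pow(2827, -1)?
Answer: Rational(28852508097, 2827) ≈ 1.0206e+7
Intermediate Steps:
p = Rational(1, 2827) ≈ 0.00035373
Mul(Add(p, 2150), Add(-34, 4781)) = Mul(Add(Rational(1, 2827), 2150), Add(-34, 4781)) = Mul(Rational(6078051, 2827), 4747) = Rational(28852508097, 2827)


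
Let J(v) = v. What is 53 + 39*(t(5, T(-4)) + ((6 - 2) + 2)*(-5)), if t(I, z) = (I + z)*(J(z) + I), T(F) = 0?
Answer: -142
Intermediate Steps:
t(I, z) = (I + z)**2 (t(I, z) = (I + z)*(z + I) = (I + z)*(I + z) = (I + z)**2)
53 + 39*(t(5, T(-4)) + ((6 - 2) + 2)*(-5)) = 53 + 39*((5**2 + 0**2 + 2*5*0) + ((6 - 2) + 2)*(-5)) = 53 + 39*((25 + 0 + 0) + (4 + 2)*(-5)) = 53 + 39*(25 + 6*(-5)) = 53 + 39*(25 - 30) = 53 + 39*(-5) = 53 - 195 = -142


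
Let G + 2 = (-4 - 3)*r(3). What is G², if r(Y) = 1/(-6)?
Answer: 25/36 ≈ 0.69444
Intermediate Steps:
r(Y) = -⅙
G = -⅚ (G = -2 + (-4 - 3)*(-⅙) = -2 - 7*(-⅙) = -2 + 7/6 = -⅚ ≈ -0.83333)
G² = (-⅚)² = 25/36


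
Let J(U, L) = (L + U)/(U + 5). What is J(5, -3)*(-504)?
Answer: -504/5 ≈ -100.80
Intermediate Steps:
J(U, L) = (L + U)/(5 + U)
J(5, -3)*(-504) = ((-3 + 5)/(5 + 5))*(-504) = (2/10)*(-504) = ((⅒)*2)*(-504) = (⅕)*(-504) = -504/5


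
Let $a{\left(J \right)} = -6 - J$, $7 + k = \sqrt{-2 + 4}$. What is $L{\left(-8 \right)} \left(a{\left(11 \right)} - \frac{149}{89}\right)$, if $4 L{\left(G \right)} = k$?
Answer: $\frac{5817}{178} - \frac{831 \sqrt{2}}{178} \approx 26.077$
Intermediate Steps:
$k = -7 + \sqrt{2}$ ($k = -7 + \sqrt{-2 + 4} = -7 + \sqrt{2} \approx -5.5858$)
$L{\left(G \right)} = - \frac{7}{4} + \frac{\sqrt{2}}{4}$ ($L{\left(G \right)} = \frac{-7 + \sqrt{2}}{4} = - \frac{7}{4} + \frac{\sqrt{2}}{4}$)
$L{\left(-8 \right)} \left(a{\left(11 \right)} - \frac{149}{89}\right) = \left(- \frac{7}{4} + \frac{\sqrt{2}}{4}\right) \left(\left(-6 - 11\right) - \frac{149}{89}\right) = \left(- \frac{7}{4} + \frac{\sqrt{2}}{4}\right) \left(-17 - \frac{149}{89}\right) = \left(- \frac{7}{4} + \frac{\sqrt{2}}{4}\right) \left(- \frac{1662}{89}\right) = \frac{5817}{178} - \frac{831 \sqrt{2}}{178}$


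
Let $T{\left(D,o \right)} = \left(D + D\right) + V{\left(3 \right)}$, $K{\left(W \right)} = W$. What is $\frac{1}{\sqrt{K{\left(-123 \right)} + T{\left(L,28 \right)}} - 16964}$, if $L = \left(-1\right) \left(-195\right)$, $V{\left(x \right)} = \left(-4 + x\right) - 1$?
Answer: $- \frac{16964}{287777031} - \frac{\sqrt{265}}{287777031} \approx -5.9005 \cdot 10^{-5}$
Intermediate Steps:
$V{\left(x \right)} = -5 + x$
$L = 195$
$T{\left(D,o \right)} = -2 + 2 D$ ($T{\left(D,o \right)} = \left(D + D\right) + \left(-5 + 3\right) = 2 D - 2 = -2 + 2 D$)
$\frac{1}{\sqrt{K{\left(-123 \right)} + T{\left(L,28 \right)}} - 16964} = \frac{1}{\sqrt{-123 + \left(-2 + 2 \cdot 195\right)} - 16964} = \frac{1}{\sqrt{-123 + \left(-2 + 390\right)} - 16964} = \frac{1}{\sqrt{-123 + 388} - 16964} = \frac{1}{\sqrt{265} - 16964} = \frac{1}{-16964 + \sqrt{265}}$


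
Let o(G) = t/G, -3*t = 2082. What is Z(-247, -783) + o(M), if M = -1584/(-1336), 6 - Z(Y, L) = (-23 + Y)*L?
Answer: -20986945/99 ≈ -2.1199e+5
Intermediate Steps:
Z(Y, L) = 6 - L*(-23 + Y) (Z(Y, L) = 6 - (-23 + Y)*L = 6 - L*(-23 + Y))
t = -694 (t = -⅓*2082 = -694)
M = 198/167 (M = -1584*(-1/1336) = 198/167 ≈ 1.1856)
o(G) = -694/G
Z(-247, -783) + o(M) = (6 + 23*(-783) - 1*(-783)*(-247)) - 694/198/167 = (6 - 18009 - 193401) - 694*167/198 = -211404 - 57949/99 = -20986945/99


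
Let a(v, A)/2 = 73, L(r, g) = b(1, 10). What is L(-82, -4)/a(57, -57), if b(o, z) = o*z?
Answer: 5/73 ≈ 0.068493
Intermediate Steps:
L(r, g) = 10 (L(r, g) = 1*10 = 10)
a(v, A) = 146 (a(v, A) = 2*73 = 146)
L(-82, -4)/a(57, -57) = 10/146 = 10*(1/146) = 5/73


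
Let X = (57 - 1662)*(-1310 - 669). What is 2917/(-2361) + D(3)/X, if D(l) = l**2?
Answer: -3088410422/2499744165 ≈ -1.2355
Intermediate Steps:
X = 3176295 (X = -1605*(-1979) = 3176295)
2917/(-2361) + D(3)/X = 2917/(-2361) + 3**2/3176295 = 2917*(-1/2361) + 9*(1/3176295) = -2917/2361 + 3/1058765 = -3088410422/2499744165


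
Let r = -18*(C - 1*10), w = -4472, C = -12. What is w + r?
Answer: -4076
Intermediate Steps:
r = 396 (r = -18*(-12 - 1*10) = -18*(-12 - 10) = -18*(-22) = 396)
w + r = -4472 + 396 = -4076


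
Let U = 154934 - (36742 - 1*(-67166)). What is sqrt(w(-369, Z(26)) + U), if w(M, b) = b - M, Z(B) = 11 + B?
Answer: 2*sqrt(12858) ≈ 226.79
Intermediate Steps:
U = 51026 (U = 154934 - (36742 + 67166) = 154934 - 1*103908 = 154934 - 103908 = 51026)
sqrt(w(-369, Z(26)) + U) = sqrt(((11 + 26) - 1*(-369)) + 51026) = sqrt((37 + 369) + 51026) = sqrt(406 + 51026) = sqrt(51432) = 2*sqrt(12858)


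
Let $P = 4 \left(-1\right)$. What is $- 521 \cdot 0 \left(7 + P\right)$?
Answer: $0$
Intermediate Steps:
$P = -4$
$- 521 \cdot 0 \left(7 + P\right) = - 521 \cdot 0 \left(7 - 4\right) = - 521 \cdot 0 \cdot 3 = \left(-521\right) 0 = 0$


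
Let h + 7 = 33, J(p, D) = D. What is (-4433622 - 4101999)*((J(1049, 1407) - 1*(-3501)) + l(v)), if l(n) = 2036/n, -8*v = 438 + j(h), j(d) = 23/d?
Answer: -474424325735700/11411 ≈ -4.1576e+10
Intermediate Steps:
h = 26 (h = -7 + 33 = 26)
v = -11411/208 (v = -(438 + 23/26)/8 = -⅛*11411/26 = -11411/208 ≈ -54.861)
(-4433622 - 4101999)*((J(1049, 1407) - 1*(-3501)) + l(v)) = (-4433622 - 4101999)*((1407 - 1*(-3501)) + 2036/(-11411/208)) = -8535621*((1407 + 3501) + 2036*(-208/11411)) = -8535621*(4908 - 423488/11411) = -8535621*55581700/11411 = -474424325735700/11411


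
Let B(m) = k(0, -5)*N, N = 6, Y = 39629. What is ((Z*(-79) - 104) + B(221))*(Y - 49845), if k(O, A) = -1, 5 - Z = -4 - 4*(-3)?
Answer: -1297432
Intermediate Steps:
Z = -3 (Z = 5 - (-4 - 4*(-3)) = 5 - (-4 + 12) = 5 - 1*8 = 5 - 8 = -3)
B(m) = -6 (B(m) = -1*6 = -6)
((Z*(-79) - 104) + B(221))*(Y - 49845) = ((-3*(-79) - 104) - 6)*(39629 - 49845) = ((237 - 104) - 6)*(-10216) = (133 - 6)*(-10216) = 127*(-10216) = -1297432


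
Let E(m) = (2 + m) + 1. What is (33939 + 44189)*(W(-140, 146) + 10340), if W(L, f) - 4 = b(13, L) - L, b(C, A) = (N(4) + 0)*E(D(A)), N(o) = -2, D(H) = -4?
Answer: 819250208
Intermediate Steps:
E(m) = 3 + m
b(C, A) = 2 (b(C, A) = (-2 + 0)*(3 - 4) = -2*(-1) = 2)
W(L, f) = 6 - L (W(L, f) = 4 + (2 - L) = 6 - L)
(33939 + 44189)*(W(-140, 146) + 10340) = (33939 + 44189)*((6 - 1*(-140)) + 10340) = 78128*((6 + 140) + 10340) = 78128*(146 + 10340) = 78128*10486 = 819250208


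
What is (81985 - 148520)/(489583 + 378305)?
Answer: -9505/123984 ≈ -0.076663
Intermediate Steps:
(81985 - 148520)/(489583 + 378305) = -66535/867888 = -66535*1/867888 = -9505/123984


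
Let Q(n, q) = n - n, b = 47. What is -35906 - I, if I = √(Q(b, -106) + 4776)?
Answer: -35906 - 2*√1194 ≈ -35975.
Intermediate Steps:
Q(n, q) = 0
I = 2*√1194 (I = √(0 + 4776) = √4776 = 2*√1194 ≈ 69.109)
-35906 - I = -35906 - 2*√1194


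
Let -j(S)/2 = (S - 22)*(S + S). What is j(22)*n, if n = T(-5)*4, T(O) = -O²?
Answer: 0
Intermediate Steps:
j(S) = -4*S*(-22 + S) (j(S) = -2*(S - 22)*(S + S) = -2*(-22 + S)*2*S = -4*S*(-22 + S))
n = -100 (n = -1*(-5)²*4 = -1*25*4 = -25*4 = -100)
j(22)*n = (4*22*(22 - 1*22))*(-100) = (4*22*(22 - 22))*(-100) = (4*22*0)*(-100) = 0*(-100) = 0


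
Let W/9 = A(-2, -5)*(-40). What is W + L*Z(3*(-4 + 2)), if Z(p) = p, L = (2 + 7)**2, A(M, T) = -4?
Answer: 954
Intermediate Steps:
L = 81 (L = 9**2 = 81)
W = 1440 (W = 9*(-4*(-40)) = 9*160 = 1440)
W + L*Z(3*(-4 + 2)) = 1440 + 81*(3*(-4 + 2)) = 1440 + 81*(3*(-2)) = 1440 + 81*(-6) = 1440 - 486 = 954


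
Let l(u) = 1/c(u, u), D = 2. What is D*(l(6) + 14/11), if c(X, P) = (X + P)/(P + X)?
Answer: 50/11 ≈ 4.5455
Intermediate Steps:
c(X, P) = 1 (c(X, P) = (P + X)/(P + X) = 1)
l(u) = 1 (l(u) = 1/1 = 1)
D*(l(6) + 14/11) = 2*(1 + 14/11) = 2*(25/11) = 50/11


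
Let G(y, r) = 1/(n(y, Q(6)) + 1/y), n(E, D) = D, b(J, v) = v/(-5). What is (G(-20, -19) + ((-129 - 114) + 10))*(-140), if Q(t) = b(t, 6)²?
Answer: 4520180/139 ≈ 32519.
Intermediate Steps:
b(J, v) = -v/5 (b(J, v) = v*(-⅕) = -v/5)
Q(t) = 36/25 (Q(t) = (-⅕*6)² = (-6/5)² = 36/25)
G(y, r) = 1/(36/25 + 1/y)
(G(-20, -19) + ((-129 - 114) + 10))*(-140) = (25*(-20)/(25 + 36*(-20)) + ((-129 - 114) + 10))*(-140) = (25*(-20)/(25 - 720) + (-243 + 10))*(-140) = (25*(-20)/(-695) - 233)*(-140) = (25*(-20)*(-1/695) - 233)*(-140) = (100/139 - 233)*(-140) = -32287/139*(-140) = 4520180/139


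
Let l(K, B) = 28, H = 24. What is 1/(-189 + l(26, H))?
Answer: -1/161 ≈ -0.0062112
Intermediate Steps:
1/(-189 + l(26, H)) = 1/(-189 + 28) = 1/(-161) = -1/161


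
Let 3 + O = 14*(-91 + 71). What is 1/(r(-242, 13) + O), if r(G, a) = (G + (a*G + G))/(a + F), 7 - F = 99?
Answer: -79/18727 ≈ -0.0042185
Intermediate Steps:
F = -92 (F = 7 - 1*99 = 7 - 99 = -92)
r(G, a) = (2*G + G*a)/(-92 + a) (r(G, a) = (G + (a*G + G))/(a - 92) = (G + (G*a + G))/(-92 + a) = (G + (G + G*a))/(-92 + a) = (2*G + G*a)/(-92 + a))
O = -283 (O = -3 + 14*(-91 + 71) = -3 + 14*(-20) = -3 - 280 = -283)
1/(r(-242, 13) + O) = 1/(-242*(2 + 13)/(-92 + 13) - 283) = 1/(-242*15/(-79) - 283) = 1/(-242*(-1/79)*15 - 283) = 1/(3630/79 - 283) = 1/(-18727/79) = -79/18727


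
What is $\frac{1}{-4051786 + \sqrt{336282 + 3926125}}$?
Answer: $- \frac{4051786}{16416965527389} - \frac{\sqrt{4262407}}{16416965527389} \approx -2.4693 \cdot 10^{-7}$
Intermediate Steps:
$\frac{1}{-4051786 + \sqrt{336282 + 3926125}} = \frac{1}{-4051786 + \sqrt{4262407}}$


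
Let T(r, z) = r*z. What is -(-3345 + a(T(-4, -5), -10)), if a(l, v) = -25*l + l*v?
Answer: 4045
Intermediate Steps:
-(-3345 + a(T(-4, -5), -10)) = -(-3345 + (-4*(-5))*(-25 - 10)) = -(-3345 + 20*(-35)) = -(-3345 - 700) = -1*(-4045) = 4045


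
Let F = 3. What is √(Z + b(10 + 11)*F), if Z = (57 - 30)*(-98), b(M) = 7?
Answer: 5*I*√105 ≈ 51.235*I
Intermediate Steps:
Z = -2646 (Z = 27*(-98) = -2646)
√(Z + b(10 + 11)*F) = √(-2646 + 7*3) = √(-2646 + 21) = √(-2625) = 5*I*√105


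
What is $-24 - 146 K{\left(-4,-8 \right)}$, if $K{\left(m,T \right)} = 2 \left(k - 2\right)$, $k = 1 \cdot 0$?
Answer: $560$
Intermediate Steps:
$k = 0$
$K{\left(m,T \right)} = -4$ ($K{\left(m,T \right)} = 2 \left(0 - 2\right) = 2 \left(-2\right) = -4$)
$-24 - 146 K{\left(-4,-8 \right)} = -24 - -584 = -24 + 584 = 560$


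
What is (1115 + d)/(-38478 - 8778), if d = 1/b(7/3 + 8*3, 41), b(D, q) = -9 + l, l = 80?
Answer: -39583/1677588 ≈ -0.023595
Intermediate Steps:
b(D, q) = 71 (b(D, q) = -9 + 80 = 71)
d = 1/71 ≈ 0.014085
(1115 + d)/(-38478 - 8778) = (1115 + 1/71)/(-38478 - 8778) = (79166/71)/(-47256) = (79166/71)*(-1/47256) = -39583/1677588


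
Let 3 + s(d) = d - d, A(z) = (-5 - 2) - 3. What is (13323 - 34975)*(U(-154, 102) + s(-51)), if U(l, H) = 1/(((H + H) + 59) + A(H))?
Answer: 16412216/253 ≈ 64870.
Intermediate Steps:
A(z) = -10 (A(z) = -7 - 3 = -10)
s(d) = -3 (s(d) = -3 + (d - d) = -3 + 0 = -3)
U(l, H) = 1/(49 + 2*H) (U(l, H) = 1/(((H + H) + 59) - 10) = 1/((2*H + 59) - 10) = 1/((59 + 2*H) - 10) = 1/(49 + 2*H))
(13323 - 34975)*(U(-154, 102) + s(-51)) = (13323 - 34975)*(1/(49 + 2*102) - 3) = -21652*(1/(49 + 204) - 3) = -21652*(1/253 - 3) = -21652*(-758/253) = 16412216/253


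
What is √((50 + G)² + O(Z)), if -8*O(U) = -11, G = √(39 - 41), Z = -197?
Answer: √(39990 + 1600*I*√2)/4 ≈ 50.014 + 1.4138*I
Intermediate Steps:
G = I*√2 (G = √(-2) = I*√2 ≈ 1.4142*I)
O(U) = 11/8 (O(U) = -⅛*(-11) = 11/8)
√((50 + G)² + O(Z)) = √((50 + I*√2)² + 11/8) = √(11/8 + (50 + I*√2)²)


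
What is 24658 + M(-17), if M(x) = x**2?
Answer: 24947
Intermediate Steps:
24658 + M(-17) = 24658 + (-17)**2 = 24658 + 289 = 24947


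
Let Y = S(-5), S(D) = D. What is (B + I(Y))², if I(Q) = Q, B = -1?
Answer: 36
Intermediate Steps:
Y = -5
(B + I(Y))² = (-1 - 5)² = (-6)² = 36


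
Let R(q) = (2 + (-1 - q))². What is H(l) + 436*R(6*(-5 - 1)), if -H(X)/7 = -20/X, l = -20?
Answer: 596877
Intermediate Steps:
H(X) = 140/X (H(X) = -(-140)/X = 140/X)
R(q) = (1 - q)²
H(l) + 436*R(6*(-5 - 1)) = 140/(-20) + 436*(-1 + 6*(-5 - 1))² = 140*(-1/20) + 436*(-1 + 6*(-6))² = -7 + 436*(-1 - 36)² = -7 + 436*(-37)² = -7 + 436*1369 = -7 + 596884 = 596877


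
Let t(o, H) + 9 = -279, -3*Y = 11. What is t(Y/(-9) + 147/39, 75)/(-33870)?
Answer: 48/5645 ≈ 0.0085031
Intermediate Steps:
Y = -11/3 (Y = -⅓*11 = -11/3 ≈ -3.6667)
t(o, H) = -288 (t(o, H) = -9 - 279 = -288)
t(Y/(-9) + 147/39, 75)/(-33870) = -288/(-33870) = -288*(-1/33870) = 48/5645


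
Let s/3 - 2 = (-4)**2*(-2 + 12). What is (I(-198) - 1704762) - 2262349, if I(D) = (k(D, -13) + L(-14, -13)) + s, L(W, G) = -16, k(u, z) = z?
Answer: -3966654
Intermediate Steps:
s = 486 (s = 6 + 3*((-4)**2*(-2 + 12)) = 6 + 3*(16*10) = 6 + 3*160 = 6 + 480 = 486)
I(D) = 457 (I(D) = (-13 - 16) + 486 = -29 + 486 = 457)
(I(-198) - 1704762) - 2262349 = (457 - 1704762) - 2262349 = -1704305 - 2262349 = -3966654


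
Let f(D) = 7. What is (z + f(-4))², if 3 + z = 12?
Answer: 256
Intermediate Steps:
z = 9 (z = -3 + 12 = 9)
(z + f(-4))² = (9 + 7)² = 16² = 256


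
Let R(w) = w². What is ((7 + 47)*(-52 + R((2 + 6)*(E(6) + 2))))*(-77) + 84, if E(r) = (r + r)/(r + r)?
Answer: -2178708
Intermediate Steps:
E(r) = 1 (E(r) = (2*r)/((2*r)) = (2*r)*(1/(2*r)) = 1)
((7 + 47)*(-52 + R((2 + 6)*(E(6) + 2))))*(-77) + 84 = ((7 + 47)*(-52 + ((2 + 6)*(1 + 2))²))*(-77) + 84 = (54*(-52 + (8*3)²))*(-77) + 84 = (54*(-52 + 24²))*(-77) + 84 = (54*(-52 + 576))*(-77) + 84 = (54*524)*(-77) + 84 = 28296*(-77) + 84 = -2178792 + 84 = -2178708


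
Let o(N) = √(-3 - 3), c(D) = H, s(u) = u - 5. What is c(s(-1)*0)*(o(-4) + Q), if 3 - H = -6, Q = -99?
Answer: -891 + 9*I*√6 ≈ -891.0 + 22.045*I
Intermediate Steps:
H = 9 (H = 3 - 1*(-6) = 3 + 6 = 9)
s(u) = -5 + u
c(D) = 9
o(N) = I*√6 (o(N) = √(-6) = I*√6)
c(s(-1)*0)*(o(-4) + Q) = 9*(I*√6 - 99) = 9*(-99 + I*√6) = -891 + 9*I*√6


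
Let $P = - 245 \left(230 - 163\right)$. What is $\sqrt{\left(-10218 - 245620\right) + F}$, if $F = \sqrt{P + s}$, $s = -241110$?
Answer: $\sqrt{-255838 + 5 i \sqrt{10301}} \approx 0.5016 + 505.8 i$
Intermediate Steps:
$P = -16415$ ($P = \left(-245\right) 67 = -16415$)
$F = 5 i \sqrt{10301}$ ($F = \sqrt{-16415 - 241110} = \sqrt{-257525} = 5 i \sqrt{10301} \approx 507.47 i$)
$\sqrt{\left(-10218 - 245620\right) + F} = \sqrt{\left(-10218 - 245620\right) + 5 i \sqrt{10301}} = \sqrt{-255838 + 5 i \sqrt{10301}}$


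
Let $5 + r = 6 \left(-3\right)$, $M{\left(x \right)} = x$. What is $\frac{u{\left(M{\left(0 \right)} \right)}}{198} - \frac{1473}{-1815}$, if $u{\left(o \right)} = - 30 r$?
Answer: $\frac{7798}{1815} \approx 4.2964$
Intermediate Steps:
$r = -23$ ($r = -5 + 6 \left(-3\right) = -5 - 18 = -23$)
$u{\left(o \right)} = 690$ ($u{\left(o \right)} = \left(-30\right) \left(-23\right) = 690$)
$\frac{u{\left(M{\left(0 \right)} \right)}}{198} - \frac{1473}{-1815} = \frac{690}{198} - \frac{1473}{-1815} = 690 \cdot \frac{1}{198} - - \frac{491}{605} = \frac{115}{33} + \frac{491}{605} = \frac{7798}{1815}$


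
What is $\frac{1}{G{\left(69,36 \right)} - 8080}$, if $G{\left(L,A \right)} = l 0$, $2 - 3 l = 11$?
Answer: $- \frac{1}{8080} \approx -0.00012376$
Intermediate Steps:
$l = -3$ ($l = \frac{2}{3} - \frac{11}{3} = -3$)
$G{\left(L,A \right)} = 0$ ($G{\left(L,A \right)} = \left(-3\right) 0 = 0$)
$\frac{1}{G{\left(69,36 \right)} - 8080} = \frac{1}{0 - 8080} = \frac{1}{-8080} = - \frac{1}{8080}$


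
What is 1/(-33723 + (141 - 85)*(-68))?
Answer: -1/37531 ≈ -2.6645e-5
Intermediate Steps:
1/(-33723 + (141 - 85)*(-68)) = 1/(-33723 + 56*(-68)) = 1/(-33723 - 3808) = 1/(-37531) = -1/37531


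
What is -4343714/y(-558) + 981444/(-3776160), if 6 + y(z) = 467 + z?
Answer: 1366871988181/30523960 ≈ 44780.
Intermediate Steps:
y(z) = 461 + z (y(z) = -6 + (467 + z) = 461 + z)
-4343714/y(-558) + 981444/(-3776160) = -4343714/(461 - 558) + 981444/(-3776160) = -4343714/(-97) + 981444*(-1/3776160) = -4343714*(-1/97) - 81787/314680 = 4343714/97 - 81787/314680 = 1366871988181/30523960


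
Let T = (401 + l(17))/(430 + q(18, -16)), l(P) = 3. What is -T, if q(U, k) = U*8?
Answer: -202/287 ≈ -0.70383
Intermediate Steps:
q(U, k) = 8*U
T = 202/287 (T = (401 + 3)/(430 + 8*18) = 404/(430 + 144) = 404/574 = 404*(1/574) = 202/287 ≈ 0.70383)
-T = -1*202/287 = -202/287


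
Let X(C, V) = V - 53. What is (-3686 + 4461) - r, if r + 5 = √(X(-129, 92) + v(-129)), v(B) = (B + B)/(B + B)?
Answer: 780 - 2*√10 ≈ 773.68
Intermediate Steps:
v(B) = 1 (v(B) = (2*B)/((2*B)) = (2*B)*(1/(2*B)) = 1)
X(C, V) = -53 + V
r = -5 + 2*√10 (r = -5 + √((-53 + 92) + 1) = -5 + √(39 + 1) = -5 + √40 = -5 + 2*√10 ≈ 1.3246)
(-3686 + 4461) - r = (-3686 + 4461) - (-5 + 2*√10) = 775 + (5 - 2*√10) = 780 - 2*√10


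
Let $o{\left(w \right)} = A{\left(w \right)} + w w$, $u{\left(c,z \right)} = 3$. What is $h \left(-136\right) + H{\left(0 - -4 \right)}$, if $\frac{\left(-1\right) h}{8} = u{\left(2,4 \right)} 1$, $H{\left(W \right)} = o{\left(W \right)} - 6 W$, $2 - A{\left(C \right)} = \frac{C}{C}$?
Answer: $3257$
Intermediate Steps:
$A{\left(C \right)} = 1$ ($A{\left(C \right)} = 2 - \frac{C}{C} = 2 - 1 = 1$)
$o{\left(w \right)} = 1 + w^{2}$ ($o{\left(w \right)} = 1 + w w = 1 + w^{2}$)
$H{\left(W \right)} = 1 + W^{2} - 6 W$ ($H{\left(W \right)} = \left(1 + W^{2}\right) - 6 W = 1 + W^{2} - 6 W$)
$h = -24$ ($h = - 8 \cdot 3 \cdot 1 = \left(-8\right) 3 = -24$)
$h \left(-136\right) + H{\left(0 - -4 \right)} = \left(-24\right) \left(-136\right) + \left(1 + \left(0 - -4\right)^{2} - 6 \left(0 - -4\right)\right) = 3264 + \left(1 + \left(0 + 4\right)^{2} - 6 \left(0 + 4\right)\right) = 3264 + \left(1 + 4^{2} - 24\right) = 3264 + \left(1 + 16 - 24\right) = 3264 - 7 = 3257$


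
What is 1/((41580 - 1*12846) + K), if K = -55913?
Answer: -1/27179 ≈ -3.6793e-5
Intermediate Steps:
1/((41580 - 1*12846) + K) = 1/((41580 - 1*12846) - 55913) = 1/((41580 - 12846) - 55913) = 1/(28734 - 55913) = 1/(-27179) = -1/27179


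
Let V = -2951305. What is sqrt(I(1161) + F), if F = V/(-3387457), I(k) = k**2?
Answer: sqrt(15467221404482012314)/3387457 ≈ 1161.0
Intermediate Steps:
F = 2951305/3387457 (F = -2951305/(-3387457) = -2951305*(-1/3387457) = 2951305/3387457 ≈ 0.87125)
sqrt(I(1161) + F) = sqrt(1161**2 + 2951305/3387457) = sqrt(1347921 + 2951305/3387457) = sqrt(4566027378202/3387457) = sqrt(15467221404482012314)/3387457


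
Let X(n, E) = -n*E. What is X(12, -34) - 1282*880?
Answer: -1127752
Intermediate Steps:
X(n, E) = -E*n
X(12, -34) - 1282*880 = -1*(-34)*12 - 1282*880 = 408 - 1128160 = -1127752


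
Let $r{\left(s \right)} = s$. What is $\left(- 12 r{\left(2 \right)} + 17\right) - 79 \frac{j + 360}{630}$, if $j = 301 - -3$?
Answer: $- \frac{28433}{315} \approx -90.263$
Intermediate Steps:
$j = 304$ ($j = 301 + 3 = 304$)
$\left(- 12 r{\left(2 \right)} + 17\right) - 79 \frac{j + 360}{630} = \left(\left(-12\right) 2 + 17\right) - 79 \frac{304 + 360}{630} = \left(-24 + 17\right) - 79 \cdot 664 \cdot \frac{1}{630} = -7 - \frac{26228}{315} = - \frac{28433}{315}$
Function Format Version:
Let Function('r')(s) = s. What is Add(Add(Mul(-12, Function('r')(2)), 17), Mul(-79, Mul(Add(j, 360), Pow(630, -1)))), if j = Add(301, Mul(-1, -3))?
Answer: Rational(-28433, 315) ≈ -90.263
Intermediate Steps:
j = 304 (j = Add(301, 3) = 304)
Add(Add(Mul(-12, Function('r')(2)), 17), Mul(-79, Mul(Add(j, 360), Pow(630, -1)))) = Add(Add(Mul(-12, 2), 17), Mul(-79, Mul(Add(304, 360), Pow(630, -1)))) = Add(Add(-24, 17), Mul(-79, Mul(664, Rational(1, 630)))) = Add(-7, Mul(-79, Rational(332, 315))) = Add(-7, Rational(-26228, 315)) = Rational(-28433, 315)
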